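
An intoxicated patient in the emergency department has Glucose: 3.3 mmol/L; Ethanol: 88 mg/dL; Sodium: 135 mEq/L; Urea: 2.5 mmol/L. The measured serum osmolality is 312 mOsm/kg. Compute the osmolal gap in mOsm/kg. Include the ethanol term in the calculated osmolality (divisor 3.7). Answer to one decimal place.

Calculated osmolality = 2·Na + glucose + urea + ethanol/3.7
= 2·135 + 3.3 + 2.5 + 88/3.7
= 270 + 3.30 + 2.50 + 23.78
= 299.58 mOsm/kg ≈ 299.6 mOsm/kg
Osmolar gap = measured − calculated = 312 − 299.6 = 12.4 mOsm/kg

12.4 mOsm/kg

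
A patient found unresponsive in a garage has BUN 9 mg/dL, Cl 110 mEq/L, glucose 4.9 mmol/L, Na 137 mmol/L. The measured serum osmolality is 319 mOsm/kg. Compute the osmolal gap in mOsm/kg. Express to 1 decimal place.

Calculated osmolality = 2·Na + glucose + BUN/2.8
= 2·137 + 4.9 + 9/2.8
= 274 + 4.90 + 3.21
= 282.11 mOsm/kg ≈ 282.1 mOsm/kg
Osmolar gap = measured − calculated = 319 − 282.1 = 36.9 mOsm/kg

36.9 mOsm/kg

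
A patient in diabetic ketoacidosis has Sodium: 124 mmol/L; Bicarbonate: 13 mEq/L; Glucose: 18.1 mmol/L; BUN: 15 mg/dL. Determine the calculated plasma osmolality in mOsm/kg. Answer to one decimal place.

271.5 mOsm/kg

Calculated osmolality = 2·Na + glucose + BUN/2.8
= 2·124 + 18.1 + 15/2.8
= 248 + 18.10 + 5.36
= 271.46 mOsm/kg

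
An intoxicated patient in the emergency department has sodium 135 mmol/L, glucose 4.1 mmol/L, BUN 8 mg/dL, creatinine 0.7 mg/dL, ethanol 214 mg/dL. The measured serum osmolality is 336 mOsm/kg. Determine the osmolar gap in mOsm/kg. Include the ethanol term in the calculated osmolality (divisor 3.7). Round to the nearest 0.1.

1.2 mOsm/kg

Calculated osmolality = 2·Na + glucose + BUN/2.8 + ethanol/3.7
= 2·135 + 4.1 + 8/2.8 + 214/3.7
= 270 + 4.10 + 2.86 + 57.84
= 334.8 mOsm/kg ≈ 334.8 mOsm/kg
Osmolar gap = measured − calculated = 336 − 334.8 = 1.2 mOsm/kg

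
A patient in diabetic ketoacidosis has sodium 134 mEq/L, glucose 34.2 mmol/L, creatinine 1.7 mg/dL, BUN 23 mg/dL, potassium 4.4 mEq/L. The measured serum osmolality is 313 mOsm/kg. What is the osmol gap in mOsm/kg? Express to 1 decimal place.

2.6 mOsm/kg

Calculated osmolality = 2·Na + glucose + BUN/2.8
= 2·134 + 34.2 + 23/2.8
= 268 + 34.20 + 8.21
= 310.41 mOsm/kg ≈ 310.4 mOsm/kg
Osmolar gap = measured − calculated = 313 − 310.4 = 2.6 mOsm/kg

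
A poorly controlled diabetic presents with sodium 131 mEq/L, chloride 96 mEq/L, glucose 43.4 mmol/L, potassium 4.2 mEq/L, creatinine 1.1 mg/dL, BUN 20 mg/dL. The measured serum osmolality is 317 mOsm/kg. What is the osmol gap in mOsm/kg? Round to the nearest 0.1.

4.5 mOsm/kg

Calculated osmolality = 2·Na + glucose + BUN/2.8
= 2·131 + 43.4 + 20/2.8
= 262 + 43.40 + 7.14
= 312.54 mOsm/kg ≈ 312.5 mOsm/kg
Osmolar gap = measured − calculated = 317 − 312.5 = 4.5 mOsm/kg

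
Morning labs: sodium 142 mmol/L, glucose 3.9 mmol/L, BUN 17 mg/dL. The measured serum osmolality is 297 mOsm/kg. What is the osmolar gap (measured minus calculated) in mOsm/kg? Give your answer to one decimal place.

Calculated osmolality = 2·Na + glucose + BUN/2.8
= 2·142 + 3.9 + 17/2.8
= 284 + 3.90 + 6.07
= 293.97 mOsm/kg ≈ 294.0 mOsm/kg
Osmolar gap = measured − calculated = 297 − 294.0 = 3.0 mOsm/kg

3.0 mOsm/kg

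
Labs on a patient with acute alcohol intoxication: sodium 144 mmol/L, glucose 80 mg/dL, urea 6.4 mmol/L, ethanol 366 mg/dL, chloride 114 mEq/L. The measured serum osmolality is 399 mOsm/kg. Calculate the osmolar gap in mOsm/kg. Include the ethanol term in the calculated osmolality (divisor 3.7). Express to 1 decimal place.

Calculated osmolality = 2·Na + glucose/18 + urea + ethanol/3.7
= 2·144 + 80/18 + 6.4 + 366/3.7
= 288 + 4.44 + 6.40 + 98.92
= 397.76 mOsm/kg ≈ 397.8 mOsm/kg
Osmolar gap = measured − calculated = 399 − 397.8 = 1.2 mOsm/kg

1.2 mOsm/kg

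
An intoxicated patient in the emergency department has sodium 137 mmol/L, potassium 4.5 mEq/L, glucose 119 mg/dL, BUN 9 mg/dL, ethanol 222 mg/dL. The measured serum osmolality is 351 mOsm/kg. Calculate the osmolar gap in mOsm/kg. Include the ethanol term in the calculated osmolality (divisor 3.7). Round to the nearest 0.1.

7.2 mOsm/kg

Calculated osmolality = 2·Na + glucose/18 + BUN/2.8 + ethanol/3.7
= 2·137 + 119/18 + 9/2.8 + 222/3.7
= 274 + 6.61 + 3.21 + 60
= 343.82 mOsm/kg ≈ 343.8 mOsm/kg
Osmolar gap = measured − calculated = 351 − 343.8 = 7.2 mOsm/kg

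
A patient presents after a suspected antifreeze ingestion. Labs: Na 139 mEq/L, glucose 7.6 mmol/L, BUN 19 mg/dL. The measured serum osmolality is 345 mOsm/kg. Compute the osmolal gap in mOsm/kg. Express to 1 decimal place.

Calculated osmolality = 2·Na + glucose + BUN/2.8
= 2·139 + 7.6 + 19/2.8
= 278 + 7.60 + 6.79
= 292.39 mOsm/kg ≈ 292.4 mOsm/kg
Osmolar gap = measured − calculated = 345 − 292.4 = 52.6 mOsm/kg

52.6 mOsm/kg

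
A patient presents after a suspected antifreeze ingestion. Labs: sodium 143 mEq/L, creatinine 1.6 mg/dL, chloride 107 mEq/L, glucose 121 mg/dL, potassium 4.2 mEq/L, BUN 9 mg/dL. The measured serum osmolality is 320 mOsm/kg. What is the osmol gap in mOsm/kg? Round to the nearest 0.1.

Calculated osmolality = 2·Na + glucose/18 + BUN/2.8
= 2·143 + 121/18 + 9/2.8
= 286 + 6.72 + 3.21
= 295.93 mOsm/kg ≈ 295.9 mOsm/kg
Osmolar gap = measured − calculated = 320 − 295.9 = 24.1 mOsm/kg

24.1 mOsm/kg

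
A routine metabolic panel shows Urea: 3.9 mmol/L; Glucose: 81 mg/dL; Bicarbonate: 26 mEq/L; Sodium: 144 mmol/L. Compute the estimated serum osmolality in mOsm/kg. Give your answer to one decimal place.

296.4 mOsm/kg

Calculated osmolality = 2·Na + glucose/18 + urea
= 2·144 + 81/18 + 3.9
= 288 + 4.50 + 3.90
= 296.4 mOsm/kg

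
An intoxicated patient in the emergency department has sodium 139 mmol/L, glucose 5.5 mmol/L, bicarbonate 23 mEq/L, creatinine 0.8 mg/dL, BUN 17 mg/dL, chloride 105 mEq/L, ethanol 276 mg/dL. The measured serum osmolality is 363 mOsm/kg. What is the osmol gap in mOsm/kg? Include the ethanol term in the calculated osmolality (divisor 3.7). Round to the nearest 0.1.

Calculated osmolality = 2·Na + glucose + BUN/2.8 + ethanol/3.7
= 2·139 + 5.5 + 17/2.8 + 276/3.7
= 278 + 5.50 + 6.07 + 74.59
= 364.16 mOsm/kg ≈ 364.2 mOsm/kg
Osmolar gap = measured − calculated = 363 − 364.2 = -1.2 mOsm/kg

-1.2 mOsm/kg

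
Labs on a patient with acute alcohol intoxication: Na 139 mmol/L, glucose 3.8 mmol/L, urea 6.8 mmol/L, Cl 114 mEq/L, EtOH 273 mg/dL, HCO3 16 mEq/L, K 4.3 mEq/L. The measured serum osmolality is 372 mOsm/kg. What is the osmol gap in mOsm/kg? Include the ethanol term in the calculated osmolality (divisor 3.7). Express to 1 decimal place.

9.6 mOsm/kg

Calculated osmolality = 2·Na + glucose + urea + ethanol/3.7
= 2·139 + 3.8 + 6.8 + 273/3.7
= 278 + 3.80 + 6.80 + 73.78
= 362.38 mOsm/kg ≈ 362.4 mOsm/kg
Osmolar gap = measured − calculated = 372 − 362.4 = 9.6 mOsm/kg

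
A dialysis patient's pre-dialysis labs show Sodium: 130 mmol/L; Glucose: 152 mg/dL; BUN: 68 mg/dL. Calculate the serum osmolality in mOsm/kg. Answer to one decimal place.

292.7 mOsm/kg

Calculated osmolality = 2·Na + glucose/18 + BUN/2.8
= 2·130 + 152/18 + 68/2.8
= 260 + 8.44 + 24.29
= 292.73 mOsm/kg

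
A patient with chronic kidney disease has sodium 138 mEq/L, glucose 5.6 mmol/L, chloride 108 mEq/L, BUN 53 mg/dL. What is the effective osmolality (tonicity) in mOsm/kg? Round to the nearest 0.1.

281.6 mOsm/kg

Effective osmolality excludes urea (freely permeant across cell membranes):
2·Na + glucose
= 2·138 + 5.6
= 276 + 5.6
= 281.6 mOsm/kg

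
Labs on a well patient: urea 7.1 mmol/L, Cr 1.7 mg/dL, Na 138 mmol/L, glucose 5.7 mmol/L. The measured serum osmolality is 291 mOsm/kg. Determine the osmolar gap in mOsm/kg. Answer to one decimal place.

Calculated osmolality = 2·Na + glucose + urea
= 2·138 + 5.7 + 7.1
= 276 + 5.70 + 7.10
= 288.8 mOsm/kg ≈ 288.8 mOsm/kg
Osmolar gap = measured − calculated = 291 − 288.8 = 2.2 mOsm/kg

2.2 mOsm/kg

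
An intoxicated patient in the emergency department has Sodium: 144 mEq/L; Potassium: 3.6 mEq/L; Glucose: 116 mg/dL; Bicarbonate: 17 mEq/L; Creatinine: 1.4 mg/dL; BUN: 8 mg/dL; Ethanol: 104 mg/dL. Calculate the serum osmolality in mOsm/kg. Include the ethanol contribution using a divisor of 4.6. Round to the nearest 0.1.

Calculated osmolality = 2·Na + glucose/18 + BUN/2.8 + ethanol/4.6
= 2·144 + 116/18 + 8/2.8 + 104/4.6
= 288 + 6.44 + 2.86 + 22.61
= 319.91 mOsm/kg

319.9 mOsm/kg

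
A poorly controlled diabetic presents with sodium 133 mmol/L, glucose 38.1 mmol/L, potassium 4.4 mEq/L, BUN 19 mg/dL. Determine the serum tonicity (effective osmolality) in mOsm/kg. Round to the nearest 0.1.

Effective osmolality excludes urea (freely permeant across cell membranes):
2·Na + glucose
= 2·133 + 38.1
= 266 + 38.1
= 304.1 mOsm/kg

304.1 mOsm/kg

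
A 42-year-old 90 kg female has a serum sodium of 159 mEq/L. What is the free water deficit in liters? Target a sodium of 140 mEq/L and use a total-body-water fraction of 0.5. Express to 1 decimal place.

6.1 L

TBW = 0.5 · 90 = 45 L
Free water deficit = TBW · (Na/140 − 1)
= 45 · (159/140 − 1)
= 45 · 0.1357
= 6.11 L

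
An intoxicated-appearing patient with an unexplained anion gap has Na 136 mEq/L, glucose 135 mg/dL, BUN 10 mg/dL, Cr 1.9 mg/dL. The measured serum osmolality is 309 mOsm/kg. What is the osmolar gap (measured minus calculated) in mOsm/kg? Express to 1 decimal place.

Calculated osmolality = 2·Na + glucose/18 + BUN/2.8
= 2·136 + 135/18 + 10/2.8
= 272 + 7.50 + 3.57
= 283.07 mOsm/kg ≈ 283.1 mOsm/kg
Osmolar gap = measured − calculated = 309 − 283.1 = 25.9 mOsm/kg

25.9 mOsm/kg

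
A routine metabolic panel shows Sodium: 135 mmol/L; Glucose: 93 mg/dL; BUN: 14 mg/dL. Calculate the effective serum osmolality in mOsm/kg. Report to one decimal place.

275.2 mOsm/kg

Effective osmolality excludes urea (freely permeant across cell membranes):
2·Na + glucose/18
= 2·135 + 93/18
= 270 + 5.17
= 275.17 mOsm/kg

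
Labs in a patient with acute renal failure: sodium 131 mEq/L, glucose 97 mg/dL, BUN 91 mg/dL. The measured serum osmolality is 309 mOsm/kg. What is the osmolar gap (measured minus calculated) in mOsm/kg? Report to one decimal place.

9.1 mOsm/kg

Calculated osmolality = 2·Na + glucose/18 + BUN/2.8
= 2·131 + 97/18 + 91/2.8
= 262 + 5.39 + 32.50
= 299.89 mOsm/kg ≈ 299.9 mOsm/kg
Osmolar gap = measured − calculated = 309 − 299.9 = 9.1 mOsm/kg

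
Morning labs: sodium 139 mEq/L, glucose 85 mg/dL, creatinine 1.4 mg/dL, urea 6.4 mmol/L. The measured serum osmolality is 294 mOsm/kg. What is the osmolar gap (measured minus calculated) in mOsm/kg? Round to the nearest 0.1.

4.9 mOsm/kg

Calculated osmolality = 2·Na + glucose/18 + urea
= 2·139 + 85/18 + 6.4
= 278 + 4.72 + 6.40
= 289.12 mOsm/kg ≈ 289.1 mOsm/kg
Osmolar gap = measured − calculated = 294 − 289.1 = 4.9 mOsm/kg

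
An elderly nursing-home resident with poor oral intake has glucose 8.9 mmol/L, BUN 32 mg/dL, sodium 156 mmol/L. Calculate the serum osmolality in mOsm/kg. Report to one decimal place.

Calculated osmolality = 2·Na + glucose + BUN/2.8
= 2·156 + 8.9 + 32/2.8
= 312 + 8.90 + 11.43
= 332.33 mOsm/kg

332.3 mOsm/kg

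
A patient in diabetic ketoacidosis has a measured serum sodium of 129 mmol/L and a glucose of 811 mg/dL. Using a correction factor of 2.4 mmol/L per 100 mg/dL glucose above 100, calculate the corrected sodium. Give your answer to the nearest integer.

146 mmol/L

Corrected Na = measured Na + 2.4 · (glucose − 100)/100
= 129 + 2.4 · (811 − 100)/100
= 129 + 17.1
= 146.1 mmol/L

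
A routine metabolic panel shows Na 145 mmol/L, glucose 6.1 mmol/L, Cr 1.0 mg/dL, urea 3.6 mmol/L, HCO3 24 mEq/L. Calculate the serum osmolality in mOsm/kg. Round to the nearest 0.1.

Calculated osmolality = 2·Na + glucose + urea
= 2·145 + 6.1 + 3.6
= 290 + 6.10 + 3.60
= 299.7 mOsm/kg

299.7 mOsm/kg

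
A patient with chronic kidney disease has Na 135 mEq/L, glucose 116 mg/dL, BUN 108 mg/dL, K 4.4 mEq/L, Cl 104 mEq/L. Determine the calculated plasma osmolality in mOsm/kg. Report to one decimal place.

Calculated osmolality = 2·Na + glucose/18 + BUN/2.8
= 2·135 + 116/18 + 108/2.8
= 270 + 6.44 + 38.57
= 315.01 mOsm/kg

315.0 mOsm/kg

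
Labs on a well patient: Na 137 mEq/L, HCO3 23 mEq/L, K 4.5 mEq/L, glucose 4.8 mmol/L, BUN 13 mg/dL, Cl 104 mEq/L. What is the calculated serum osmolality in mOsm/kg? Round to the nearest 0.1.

Calculated osmolality = 2·Na + glucose + BUN/2.8
= 2·137 + 4.8 + 13/2.8
= 274 + 4.80 + 4.64
= 283.44 mOsm/kg

283.4 mOsm/kg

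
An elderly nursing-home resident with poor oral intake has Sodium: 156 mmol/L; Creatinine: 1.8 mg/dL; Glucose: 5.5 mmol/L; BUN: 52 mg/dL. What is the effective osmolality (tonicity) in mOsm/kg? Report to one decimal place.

317.5 mOsm/kg

Effective osmolality excludes urea (freely permeant across cell membranes):
2·Na + glucose
= 2·156 + 5.5
= 312 + 5.5
= 317.5 mOsm/kg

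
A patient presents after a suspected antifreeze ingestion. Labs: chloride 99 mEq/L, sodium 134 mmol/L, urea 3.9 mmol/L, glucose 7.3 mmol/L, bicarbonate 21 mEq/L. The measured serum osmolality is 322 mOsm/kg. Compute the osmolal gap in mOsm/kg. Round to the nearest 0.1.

42.8 mOsm/kg

Calculated osmolality = 2·Na + glucose + urea
= 2·134 + 7.3 + 3.9
= 268 + 7.30 + 3.90
= 279.2 mOsm/kg ≈ 279.2 mOsm/kg
Osmolar gap = measured − calculated = 322 − 279.2 = 42.8 mOsm/kg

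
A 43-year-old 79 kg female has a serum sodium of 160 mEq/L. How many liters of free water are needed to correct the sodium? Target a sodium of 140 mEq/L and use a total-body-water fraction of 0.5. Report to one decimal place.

5.6 L

TBW = 0.5 · 79 = 39.5 L
Free water deficit = TBW · (Na/140 − 1)
= 39.5 · (160/140 − 1)
= 39.5 · 0.1429
= 5.64 L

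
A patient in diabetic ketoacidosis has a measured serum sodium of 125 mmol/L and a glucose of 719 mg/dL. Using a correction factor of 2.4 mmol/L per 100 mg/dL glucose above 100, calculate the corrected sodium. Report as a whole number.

140 mmol/L

Corrected Na = measured Na + 2.4 · (glucose − 100)/100
= 125 + 2.4 · (719 − 100)/100
= 125 + 14.9
= 139.9 mmol/L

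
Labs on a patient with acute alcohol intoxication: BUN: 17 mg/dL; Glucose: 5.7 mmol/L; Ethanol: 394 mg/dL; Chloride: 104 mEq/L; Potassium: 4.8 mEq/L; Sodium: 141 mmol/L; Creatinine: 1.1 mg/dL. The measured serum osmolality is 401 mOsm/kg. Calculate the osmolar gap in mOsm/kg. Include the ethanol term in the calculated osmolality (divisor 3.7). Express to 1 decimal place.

Calculated osmolality = 2·Na + glucose + BUN/2.8 + ethanol/3.7
= 2·141 + 5.7 + 17/2.8 + 394/3.7
= 282 + 5.70 + 6.07 + 106.49
= 400.26 mOsm/kg ≈ 400.3 mOsm/kg
Osmolar gap = measured − calculated = 401 − 400.3 = 0.7 mOsm/kg

0.7 mOsm/kg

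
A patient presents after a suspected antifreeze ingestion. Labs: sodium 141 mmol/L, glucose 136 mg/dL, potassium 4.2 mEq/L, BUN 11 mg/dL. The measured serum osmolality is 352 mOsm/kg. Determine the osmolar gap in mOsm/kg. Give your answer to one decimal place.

Calculated osmolality = 2·Na + glucose/18 + BUN/2.8
= 2·141 + 136/18 + 11/2.8
= 282 + 7.56 + 3.93
= 293.49 mOsm/kg ≈ 293.5 mOsm/kg
Osmolar gap = measured − calculated = 352 − 293.5 = 58.5 mOsm/kg

58.5 mOsm/kg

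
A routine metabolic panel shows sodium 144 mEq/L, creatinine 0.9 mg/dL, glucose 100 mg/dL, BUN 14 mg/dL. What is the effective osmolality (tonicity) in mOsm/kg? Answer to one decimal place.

Effective osmolality excludes urea (freely permeant across cell membranes):
2·Na + glucose/18
= 2·144 + 100/18
= 288 + 5.56
= 293.56 mOsm/kg

293.6 mOsm/kg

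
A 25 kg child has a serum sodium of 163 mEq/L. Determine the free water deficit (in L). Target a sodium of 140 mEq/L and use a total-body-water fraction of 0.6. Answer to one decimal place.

TBW = 0.6 · 25 = 15 L
Free water deficit = TBW · (Na/140 − 1)
= 15 · (163/140 − 1)
= 15 · 0.1643
= 2.46 L

2.5 L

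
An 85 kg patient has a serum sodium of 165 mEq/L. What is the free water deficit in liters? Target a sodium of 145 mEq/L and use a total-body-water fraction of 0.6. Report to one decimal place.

7.0 L

TBW = 0.6 · 85 = 51 L
Free water deficit = TBW · (Na/145 − 1)
= 51 · (165/145 − 1)
= 51 · 0.1379
= 7.03 L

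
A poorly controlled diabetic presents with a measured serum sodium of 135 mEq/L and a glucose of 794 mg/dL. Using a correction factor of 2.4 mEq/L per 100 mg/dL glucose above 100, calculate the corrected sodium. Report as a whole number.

152 mEq/L

Corrected Na = measured Na + 2.4 · (glucose − 100)/100
= 135 + 2.4 · (794 − 100)/100
= 135 + 16.7
= 151.7 mEq/L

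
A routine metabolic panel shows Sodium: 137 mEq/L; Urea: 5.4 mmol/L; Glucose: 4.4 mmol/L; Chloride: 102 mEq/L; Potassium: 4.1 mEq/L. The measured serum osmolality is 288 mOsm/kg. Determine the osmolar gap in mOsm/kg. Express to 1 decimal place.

Calculated osmolality = 2·Na + glucose + urea
= 2·137 + 4.4 + 5.4
= 274 + 4.40 + 5.40
= 283.8 mOsm/kg ≈ 283.8 mOsm/kg
Osmolar gap = measured − calculated = 288 − 283.8 = 4.2 mOsm/kg

4.2 mOsm/kg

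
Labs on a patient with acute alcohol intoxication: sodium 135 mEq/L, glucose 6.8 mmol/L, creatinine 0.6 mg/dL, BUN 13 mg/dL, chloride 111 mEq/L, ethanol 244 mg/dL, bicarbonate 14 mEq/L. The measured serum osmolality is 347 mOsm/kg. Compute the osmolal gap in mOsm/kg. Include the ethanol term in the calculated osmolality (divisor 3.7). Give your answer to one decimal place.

-0.4 mOsm/kg

Calculated osmolality = 2·Na + glucose + BUN/2.8 + ethanol/3.7
= 2·135 + 6.8 + 13/2.8 + 244/3.7
= 270 + 6.80 + 4.64 + 65.95
= 347.39 mOsm/kg ≈ 347.4 mOsm/kg
Osmolar gap = measured − calculated = 347 − 347.4 = -0.4 mOsm/kg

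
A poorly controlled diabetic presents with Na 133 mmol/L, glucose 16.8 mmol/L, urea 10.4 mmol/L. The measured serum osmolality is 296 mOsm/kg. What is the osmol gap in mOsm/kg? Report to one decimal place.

Calculated osmolality = 2·Na + glucose + urea
= 2·133 + 16.8 + 10.4
= 266 + 16.80 + 10.40
= 293.2 mOsm/kg ≈ 293.2 mOsm/kg
Osmolar gap = measured − calculated = 296 − 293.2 = 2.8 mOsm/kg

2.8 mOsm/kg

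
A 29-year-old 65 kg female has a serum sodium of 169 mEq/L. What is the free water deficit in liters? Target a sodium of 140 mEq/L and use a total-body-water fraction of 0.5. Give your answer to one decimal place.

6.7 L

TBW = 0.5 · 65 = 32.5 L
Free water deficit = TBW · (Na/140 − 1)
= 32.5 · (169/140 − 1)
= 32.5 · 0.2071
= 6.73 L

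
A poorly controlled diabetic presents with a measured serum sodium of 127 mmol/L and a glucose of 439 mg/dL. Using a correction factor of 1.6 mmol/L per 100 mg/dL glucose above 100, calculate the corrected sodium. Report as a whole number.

132 mmol/L

Corrected Na = measured Na + 1.6 · (glucose − 100)/100
= 127 + 1.6 · (439 − 100)/100
= 127 + 5.4
= 132.4 mmol/L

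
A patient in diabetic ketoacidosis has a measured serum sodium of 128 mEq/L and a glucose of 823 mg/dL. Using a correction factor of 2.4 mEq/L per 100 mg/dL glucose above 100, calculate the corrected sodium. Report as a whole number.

Corrected Na = measured Na + 2.4 · (glucose − 100)/100
= 128 + 2.4 · (823 − 100)/100
= 128 + 17.4
= 145.4 mEq/L

145 mEq/L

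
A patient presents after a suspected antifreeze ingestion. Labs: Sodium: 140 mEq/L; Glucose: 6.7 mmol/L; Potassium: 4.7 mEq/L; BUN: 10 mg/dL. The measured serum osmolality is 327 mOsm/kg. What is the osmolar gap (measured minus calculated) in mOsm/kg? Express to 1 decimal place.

36.7 mOsm/kg

Calculated osmolality = 2·Na + glucose + BUN/2.8
= 2·140 + 6.7 + 10/2.8
= 280 + 6.70 + 3.57
= 290.27 mOsm/kg ≈ 290.3 mOsm/kg
Osmolar gap = measured − calculated = 327 − 290.3 = 36.7 mOsm/kg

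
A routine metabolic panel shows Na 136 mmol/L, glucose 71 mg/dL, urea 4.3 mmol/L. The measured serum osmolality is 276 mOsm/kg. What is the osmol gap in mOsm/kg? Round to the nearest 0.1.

Calculated osmolality = 2·Na + glucose/18 + urea
= 2·136 + 71/18 + 4.3
= 272 + 3.94 + 4.30
= 280.24 mOsm/kg ≈ 280.2 mOsm/kg
Osmolar gap = measured − calculated = 276 − 280.2 = -4.2 mOsm/kg

-4.2 mOsm/kg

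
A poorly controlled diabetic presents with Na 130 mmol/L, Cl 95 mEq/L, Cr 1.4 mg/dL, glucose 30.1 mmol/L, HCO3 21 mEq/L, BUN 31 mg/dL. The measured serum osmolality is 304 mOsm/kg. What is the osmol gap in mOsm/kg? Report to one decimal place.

2.8 mOsm/kg

Calculated osmolality = 2·Na + glucose + BUN/2.8
= 2·130 + 30.1 + 31/2.8
= 260 + 30.10 + 11.07
= 301.17 mOsm/kg ≈ 301.2 mOsm/kg
Osmolar gap = measured − calculated = 304 − 301.2 = 2.8 mOsm/kg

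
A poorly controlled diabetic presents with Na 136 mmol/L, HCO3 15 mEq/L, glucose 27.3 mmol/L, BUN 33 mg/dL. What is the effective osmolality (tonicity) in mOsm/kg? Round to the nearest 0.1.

Effective osmolality excludes urea (freely permeant across cell membranes):
2·Na + glucose
= 2·136 + 27.3
= 272 + 27.3
= 299.3 mOsm/kg

299.3 mOsm/kg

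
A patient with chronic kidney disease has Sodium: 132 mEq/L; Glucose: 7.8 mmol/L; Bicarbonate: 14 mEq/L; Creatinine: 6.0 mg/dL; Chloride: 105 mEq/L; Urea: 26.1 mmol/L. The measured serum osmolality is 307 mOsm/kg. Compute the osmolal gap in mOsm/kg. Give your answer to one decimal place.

9.1 mOsm/kg

Calculated osmolality = 2·Na + glucose + urea
= 2·132 + 7.8 + 26.1
= 264 + 7.80 + 26.10
= 297.9 mOsm/kg ≈ 297.9 mOsm/kg
Osmolar gap = measured − calculated = 307 − 297.9 = 9.1 mOsm/kg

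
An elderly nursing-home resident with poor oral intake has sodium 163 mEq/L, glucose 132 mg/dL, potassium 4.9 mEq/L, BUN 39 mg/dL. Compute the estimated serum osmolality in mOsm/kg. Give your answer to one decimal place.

Calculated osmolality = 2·Na + glucose/18 + BUN/2.8
= 2·163 + 132/18 + 39/2.8
= 326 + 7.33 + 13.93
= 347.26 mOsm/kg

347.3 mOsm/kg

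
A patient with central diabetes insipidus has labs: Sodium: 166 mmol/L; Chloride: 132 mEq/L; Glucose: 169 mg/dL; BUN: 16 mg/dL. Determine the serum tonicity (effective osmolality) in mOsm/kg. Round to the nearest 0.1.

341.4 mOsm/kg

Effective osmolality excludes urea (freely permeant across cell membranes):
2·Na + glucose/18
= 2·166 + 169/18
= 332 + 9.39
= 341.39 mOsm/kg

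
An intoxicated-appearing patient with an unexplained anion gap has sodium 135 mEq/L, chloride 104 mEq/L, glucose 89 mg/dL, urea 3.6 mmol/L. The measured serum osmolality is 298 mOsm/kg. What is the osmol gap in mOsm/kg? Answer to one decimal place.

Calculated osmolality = 2·Na + glucose/18 + urea
= 2·135 + 89/18 + 3.6
= 270 + 4.94 + 3.60
= 278.54 mOsm/kg ≈ 278.5 mOsm/kg
Osmolar gap = measured − calculated = 298 − 278.5 = 19.5 mOsm/kg

19.5 mOsm/kg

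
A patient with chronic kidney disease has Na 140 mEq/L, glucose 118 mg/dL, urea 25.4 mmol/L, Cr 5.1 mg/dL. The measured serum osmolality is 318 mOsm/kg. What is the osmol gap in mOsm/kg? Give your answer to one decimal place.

6.0 mOsm/kg

Calculated osmolality = 2·Na + glucose/18 + urea
= 2·140 + 118/18 + 25.4
= 280 + 6.56 + 25.40
= 311.96 mOsm/kg ≈ 312.0 mOsm/kg
Osmolar gap = measured − calculated = 318 − 312.0 = 6.0 mOsm/kg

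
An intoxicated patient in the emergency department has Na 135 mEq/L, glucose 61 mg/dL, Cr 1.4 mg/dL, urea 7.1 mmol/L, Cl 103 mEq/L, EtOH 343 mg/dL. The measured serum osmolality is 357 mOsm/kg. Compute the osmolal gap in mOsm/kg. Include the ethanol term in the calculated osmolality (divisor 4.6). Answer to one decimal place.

1.9 mOsm/kg

Calculated osmolality = 2·Na + glucose/18 + urea + ethanol/4.6
= 2·135 + 61/18 + 7.1 + 343/4.6
= 270 + 3.39 + 7.10 + 74.57
= 355.06 mOsm/kg ≈ 355.1 mOsm/kg
Osmolar gap = measured − calculated = 357 − 355.1 = 1.9 mOsm/kg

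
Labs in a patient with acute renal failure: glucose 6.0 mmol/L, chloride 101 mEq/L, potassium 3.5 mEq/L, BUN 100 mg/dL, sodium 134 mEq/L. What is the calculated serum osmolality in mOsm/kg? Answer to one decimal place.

Calculated osmolality = 2·Na + glucose + BUN/2.8
= 2·134 + 6 + 100/2.8
= 268 + 6 + 35.71
= 309.71 mOsm/kg

309.7 mOsm/kg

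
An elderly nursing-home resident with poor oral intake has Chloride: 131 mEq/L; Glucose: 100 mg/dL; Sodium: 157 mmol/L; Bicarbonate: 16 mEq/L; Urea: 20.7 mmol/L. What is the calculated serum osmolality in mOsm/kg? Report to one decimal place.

Calculated osmolality = 2·Na + glucose/18 + urea
= 2·157 + 100/18 + 20.7
= 314 + 5.56 + 20.70
= 340.26 mOsm/kg

340.3 mOsm/kg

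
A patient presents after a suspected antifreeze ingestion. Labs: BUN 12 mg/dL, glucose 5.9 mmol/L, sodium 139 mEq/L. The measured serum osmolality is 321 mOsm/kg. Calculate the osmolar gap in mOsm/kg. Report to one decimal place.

Calculated osmolality = 2·Na + glucose + BUN/2.8
= 2·139 + 5.9 + 12/2.8
= 278 + 5.90 + 4.29
= 288.19 mOsm/kg ≈ 288.2 mOsm/kg
Osmolar gap = measured − calculated = 321 − 288.2 = 32.8 mOsm/kg

32.8 mOsm/kg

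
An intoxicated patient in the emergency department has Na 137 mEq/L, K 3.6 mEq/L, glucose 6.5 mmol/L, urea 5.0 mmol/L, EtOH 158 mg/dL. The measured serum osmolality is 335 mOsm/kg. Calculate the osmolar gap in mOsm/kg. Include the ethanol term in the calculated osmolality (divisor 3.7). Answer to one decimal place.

Calculated osmolality = 2·Na + glucose + urea + ethanol/3.7
= 2·137 + 6.5 + 5 + 158/3.7
= 274 + 6.50 + 5 + 42.70
= 328.2 mOsm/kg ≈ 328.2 mOsm/kg
Osmolar gap = measured − calculated = 335 − 328.2 = 6.8 mOsm/kg

6.8 mOsm/kg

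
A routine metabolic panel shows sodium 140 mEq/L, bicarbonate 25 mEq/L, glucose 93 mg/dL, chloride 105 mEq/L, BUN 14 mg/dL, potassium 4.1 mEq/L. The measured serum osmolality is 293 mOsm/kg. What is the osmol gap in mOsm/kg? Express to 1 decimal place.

2.8 mOsm/kg

Calculated osmolality = 2·Na + glucose/18 + BUN/2.8
= 2·140 + 93/18 + 14/2.8
= 280 + 5.17 + 5
= 290.17 mOsm/kg ≈ 290.2 mOsm/kg
Osmolar gap = measured − calculated = 293 − 290.2 = 2.8 mOsm/kg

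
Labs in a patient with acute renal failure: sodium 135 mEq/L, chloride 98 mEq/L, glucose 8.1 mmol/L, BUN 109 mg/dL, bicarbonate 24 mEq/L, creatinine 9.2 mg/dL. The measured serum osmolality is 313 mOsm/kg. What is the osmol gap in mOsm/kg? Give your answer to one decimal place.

-4.0 mOsm/kg

Calculated osmolality = 2·Na + glucose + BUN/2.8
= 2·135 + 8.1 + 109/2.8
= 270 + 8.10 + 38.93
= 317.03 mOsm/kg ≈ 317.0 mOsm/kg
Osmolar gap = measured − calculated = 313 − 317.0 = -4.0 mOsm/kg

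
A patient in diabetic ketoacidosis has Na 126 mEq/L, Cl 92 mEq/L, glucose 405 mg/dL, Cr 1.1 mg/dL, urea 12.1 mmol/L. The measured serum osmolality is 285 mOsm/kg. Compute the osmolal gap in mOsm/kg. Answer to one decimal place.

-1.6 mOsm/kg

Calculated osmolality = 2·Na + glucose/18 + urea
= 2·126 + 405/18 + 12.1
= 252 + 22.50 + 12.10
= 286.6 mOsm/kg ≈ 286.6 mOsm/kg
Osmolar gap = measured − calculated = 285 − 286.6 = -1.6 mOsm/kg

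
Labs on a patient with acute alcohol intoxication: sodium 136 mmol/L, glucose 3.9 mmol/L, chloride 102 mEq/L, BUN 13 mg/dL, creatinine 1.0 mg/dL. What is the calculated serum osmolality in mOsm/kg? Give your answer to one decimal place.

Calculated osmolality = 2·Na + glucose + BUN/2.8
= 2·136 + 3.9 + 13/2.8
= 272 + 3.90 + 4.64
= 280.54 mOsm/kg

280.5 mOsm/kg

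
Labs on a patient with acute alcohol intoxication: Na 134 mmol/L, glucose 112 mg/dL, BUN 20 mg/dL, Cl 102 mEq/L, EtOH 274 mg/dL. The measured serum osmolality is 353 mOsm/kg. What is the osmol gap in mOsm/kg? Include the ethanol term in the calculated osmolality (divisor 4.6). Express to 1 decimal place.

12.1 mOsm/kg

Calculated osmolality = 2·Na + glucose/18 + BUN/2.8 + ethanol/4.6
= 2·134 + 112/18 + 20/2.8 + 274/4.6
= 268 + 6.22 + 7.14 + 59.57
= 340.93 mOsm/kg ≈ 340.9 mOsm/kg
Osmolar gap = measured − calculated = 353 − 340.9 = 12.1 mOsm/kg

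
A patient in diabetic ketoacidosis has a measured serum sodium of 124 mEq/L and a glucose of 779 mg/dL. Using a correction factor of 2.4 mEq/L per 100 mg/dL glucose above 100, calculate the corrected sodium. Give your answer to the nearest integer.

Corrected Na = measured Na + 2.4 · (glucose − 100)/100
= 124 + 2.4 · (779 − 100)/100
= 124 + 16.3
= 140.3 mEq/L

140 mEq/L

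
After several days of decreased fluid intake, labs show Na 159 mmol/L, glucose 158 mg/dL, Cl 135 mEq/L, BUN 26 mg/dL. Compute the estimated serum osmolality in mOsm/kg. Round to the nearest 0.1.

Calculated osmolality = 2·Na + glucose/18 + BUN/2.8
= 2·159 + 158/18 + 26/2.8
= 318 + 8.78 + 9.29
= 336.07 mOsm/kg

336.1 mOsm/kg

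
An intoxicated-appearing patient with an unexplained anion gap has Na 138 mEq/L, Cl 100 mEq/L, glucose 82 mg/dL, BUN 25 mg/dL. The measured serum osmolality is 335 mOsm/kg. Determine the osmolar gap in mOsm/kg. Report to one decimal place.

Calculated osmolality = 2·Na + glucose/18 + BUN/2.8
= 2·138 + 82/18 + 25/2.8
= 276 + 4.56 + 8.93
= 289.49 mOsm/kg ≈ 289.5 mOsm/kg
Osmolar gap = measured − calculated = 335 − 289.5 = 45.5 mOsm/kg

45.5 mOsm/kg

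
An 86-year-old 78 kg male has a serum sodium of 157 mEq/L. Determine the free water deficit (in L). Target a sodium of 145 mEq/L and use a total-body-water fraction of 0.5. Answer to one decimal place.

TBW = 0.5 · 78 = 39 L
Free water deficit = TBW · (Na/145 − 1)
= 39 · (157/145 − 1)
= 39 · 0.0828
= 3.23 L

3.2 L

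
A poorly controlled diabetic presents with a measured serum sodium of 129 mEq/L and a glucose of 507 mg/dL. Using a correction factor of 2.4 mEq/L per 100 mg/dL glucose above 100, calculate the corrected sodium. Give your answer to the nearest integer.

139 mEq/L

Corrected Na = measured Na + 2.4 · (glucose − 100)/100
= 129 + 2.4 · (507 − 100)/100
= 129 + 9.8
= 138.8 mEq/L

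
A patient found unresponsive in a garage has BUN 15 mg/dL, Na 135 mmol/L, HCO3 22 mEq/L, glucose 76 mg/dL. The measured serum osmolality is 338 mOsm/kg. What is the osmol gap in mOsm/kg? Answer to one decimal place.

Calculated osmolality = 2·Na + glucose/18 + BUN/2.8
= 2·135 + 76/18 + 15/2.8
= 270 + 4.22 + 5.36
= 279.58 mOsm/kg ≈ 279.6 mOsm/kg
Osmolar gap = measured − calculated = 338 − 279.6 = 58.4 mOsm/kg

58.4 mOsm/kg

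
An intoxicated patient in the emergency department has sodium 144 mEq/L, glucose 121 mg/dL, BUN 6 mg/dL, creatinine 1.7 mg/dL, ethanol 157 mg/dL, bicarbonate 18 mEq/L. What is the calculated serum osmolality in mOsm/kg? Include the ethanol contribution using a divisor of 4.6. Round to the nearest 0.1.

331.0 mOsm/kg

Calculated osmolality = 2·Na + glucose/18 + BUN/2.8 + ethanol/4.6
= 2·144 + 121/18 + 6/2.8 + 157/4.6
= 288 + 6.72 + 2.14 + 34.13
= 330.99 mOsm/kg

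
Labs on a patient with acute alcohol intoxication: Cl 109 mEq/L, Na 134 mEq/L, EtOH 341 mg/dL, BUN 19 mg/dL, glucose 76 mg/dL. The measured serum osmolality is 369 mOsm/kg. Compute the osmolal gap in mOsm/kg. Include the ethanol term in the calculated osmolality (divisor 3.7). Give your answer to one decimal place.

Calculated osmolality = 2·Na + glucose/18 + BUN/2.8 + ethanol/3.7
= 2·134 + 76/18 + 19/2.8 + 341/3.7
= 268 + 4.22 + 6.79 + 92.16
= 371.17 mOsm/kg ≈ 371.2 mOsm/kg
Osmolar gap = measured − calculated = 369 − 371.2 = -2.2 mOsm/kg

-2.2 mOsm/kg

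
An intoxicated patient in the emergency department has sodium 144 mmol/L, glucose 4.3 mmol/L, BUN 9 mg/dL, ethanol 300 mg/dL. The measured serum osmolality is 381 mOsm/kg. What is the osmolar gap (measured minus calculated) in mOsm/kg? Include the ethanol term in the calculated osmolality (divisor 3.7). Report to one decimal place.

4.4 mOsm/kg

Calculated osmolality = 2·Na + glucose + BUN/2.8 + ethanol/3.7
= 2·144 + 4.3 + 9/2.8 + 300/3.7
= 288 + 4.30 + 3.21 + 81.08
= 376.59 mOsm/kg ≈ 376.6 mOsm/kg
Osmolar gap = measured − calculated = 381 − 376.6 = 4.4 mOsm/kg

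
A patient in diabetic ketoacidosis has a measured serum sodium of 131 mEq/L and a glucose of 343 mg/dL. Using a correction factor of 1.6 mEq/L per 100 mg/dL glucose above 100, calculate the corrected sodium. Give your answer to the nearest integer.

135 mEq/L

Corrected Na = measured Na + 1.6 · (glucose − 100)/100
= 131 + 1.6 · (343 − 100)/100
= 131 + 3.9
= 134.9 mEq/L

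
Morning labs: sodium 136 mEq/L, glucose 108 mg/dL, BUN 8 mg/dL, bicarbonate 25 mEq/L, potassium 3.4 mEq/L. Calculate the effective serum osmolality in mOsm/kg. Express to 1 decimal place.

Effective osmolality excludes urea (freely permeant across cell membranes):
2·Na + glucose/18
= 2·136 + 108/18
= 272 + 6
= 278 mOsm/kg

278.0 mOsm/kg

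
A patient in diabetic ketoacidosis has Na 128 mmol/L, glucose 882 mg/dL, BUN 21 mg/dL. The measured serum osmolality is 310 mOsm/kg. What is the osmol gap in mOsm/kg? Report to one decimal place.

-2.5 mOsm/kg

Calculated osmolality = 2·Na + glucose/18 + BUN/2.8
= 2·128 + 882/18 + 21/2.8
= 256 + 49 + 7.50
= 312.5 mOsm/kg ≈ 312.5 mOsm/kg
Osmolar gap = measured − calculated = 310 − 312.5 = -2.5 mOsm/kg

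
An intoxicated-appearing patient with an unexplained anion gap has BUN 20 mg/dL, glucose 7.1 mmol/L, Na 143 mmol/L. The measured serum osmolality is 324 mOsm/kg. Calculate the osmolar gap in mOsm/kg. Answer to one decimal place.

23.8 mOsm/kg

Calculated osmolality = 2·Na + glucose + BUN/2.8
= 2·143 + 7.1 + 20/2.8
= 286 + 7.10 + 7.14
= 300.24 mOsm/kg ≈ 300.2 mOsm/kg
Osmolar gap = measured − calculated = 324 − 300.2 = 23.8 mOsm/kg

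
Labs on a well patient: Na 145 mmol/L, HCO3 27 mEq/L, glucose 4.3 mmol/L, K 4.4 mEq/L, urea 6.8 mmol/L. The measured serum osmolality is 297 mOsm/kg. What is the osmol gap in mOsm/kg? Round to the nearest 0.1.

Calculated osmolality = 2·Na + glucose + urea
= 2·145 + 4.3 + 6.8
= 290 + 4.30 + 6.80
= 301.1 mOsm/kg ≈ 301.1 mOsm/kg
Osmolar gap = measured − calculated = 297 − 301.1 = -4.1 mOsm/kg

-4.1 mOsm/kg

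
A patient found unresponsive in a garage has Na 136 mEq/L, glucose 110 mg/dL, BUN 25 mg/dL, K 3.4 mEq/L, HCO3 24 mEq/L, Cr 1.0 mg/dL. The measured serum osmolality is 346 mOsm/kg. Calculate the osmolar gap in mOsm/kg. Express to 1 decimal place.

Calculated osmolality = 2·Na + glucose/18 + BUN/2.8
= 2·136 + 110/18 + 25/2.8
= 272 + 6.11 + 8.93
= 287.04 mOsm/kg ≈ 287.0 mOsm/kg
Osmolar gap = measured − calculated = 346 − 287.0 = 59.0 mOsm/kg

59.0 mOsm/kg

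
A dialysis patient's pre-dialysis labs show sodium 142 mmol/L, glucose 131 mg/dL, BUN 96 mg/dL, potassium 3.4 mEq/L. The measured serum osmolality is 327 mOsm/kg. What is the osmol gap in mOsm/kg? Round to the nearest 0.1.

1.4 mOsm/kg

Calculated osmolality = 2·Na + glucose/18 + BUN/2.8
= 2·142 + 131/18 + 96/2.8
= 284 + 7.28 + 34.29
= 325.57 mOsm/kg ≈ 325.6 mOsm/kg
Osmolar gap = measured − calculated = 327 − 325.6 = 1.4 mOsm/kg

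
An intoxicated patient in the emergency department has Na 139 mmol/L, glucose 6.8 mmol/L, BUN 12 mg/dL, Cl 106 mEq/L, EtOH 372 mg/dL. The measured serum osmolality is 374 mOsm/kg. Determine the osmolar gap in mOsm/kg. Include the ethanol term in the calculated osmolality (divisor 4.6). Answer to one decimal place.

Calculated osmolality = 2·Na + glucose + BUN/2.8 + ethanol/4.6
= 2·139 + 6.8 + 12/2.8 + 372/4.6
= 278 + 6.80 + 4.29 + 80.87
= 369.96 mOsm/kg ≈ 370.0 mOsm/kg
Osmolar gap = measured − calculated = 374 − 370.0 = 4.0 mOsm/kg

4.0 mOsm/kg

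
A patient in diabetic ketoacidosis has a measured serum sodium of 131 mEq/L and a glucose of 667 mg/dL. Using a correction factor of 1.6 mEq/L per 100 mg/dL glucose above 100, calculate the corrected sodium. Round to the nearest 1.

140 mEq/L

Corrected Na = measured Na + 1.6 · (glucose − 100)/100
= 131 + 1.6 · (667 − 100)/100
= 131 + 9.1
= 140.1 mEq/L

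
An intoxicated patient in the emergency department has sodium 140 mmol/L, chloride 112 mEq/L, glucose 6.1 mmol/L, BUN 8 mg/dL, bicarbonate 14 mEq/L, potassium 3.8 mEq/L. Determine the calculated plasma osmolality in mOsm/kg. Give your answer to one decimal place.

289.0 mOsm/kg

Calculated osmolality = 2·Na + glucose + BUN/2.8
= 2·140 + 6.1 + 8/2.8
= 280 + 6.10 + 2.86
= 288.96 mOsm/kg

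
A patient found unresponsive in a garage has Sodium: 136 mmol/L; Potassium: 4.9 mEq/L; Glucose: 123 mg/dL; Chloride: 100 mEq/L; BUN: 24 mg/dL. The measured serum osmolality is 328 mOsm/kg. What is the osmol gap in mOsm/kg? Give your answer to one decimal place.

Calculated osmolality = 2·Na + glucose/18 + BUN/2.8
= 2·136 + 123/18 + 24/2.8
= 272 + 6.83 + 8.57
= 287.4 mOsm/kg ≈ 287.4 mOsm/kg
Osmolar gap = measured − calculated = 328 − 287.4 = 40.6 mOsm/kg

40.6 mOsm/kg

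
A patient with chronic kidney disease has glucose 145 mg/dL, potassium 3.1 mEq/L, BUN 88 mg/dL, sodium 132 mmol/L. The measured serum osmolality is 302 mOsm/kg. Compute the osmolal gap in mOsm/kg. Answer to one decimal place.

-1.5 mOsm/kg

Calculated osmolality = 2·Na + glucose/18 + BUN/2.8
= 2·132 + 145/18 + 88/2.8
= 264 + 8.06 + 31.43
= 303.49 mOsm/kg ≈ 303.5 mOsm/kg
Osmolar gap = measured − calculated = 302 − 303.5 = -1.5 mOsm/kg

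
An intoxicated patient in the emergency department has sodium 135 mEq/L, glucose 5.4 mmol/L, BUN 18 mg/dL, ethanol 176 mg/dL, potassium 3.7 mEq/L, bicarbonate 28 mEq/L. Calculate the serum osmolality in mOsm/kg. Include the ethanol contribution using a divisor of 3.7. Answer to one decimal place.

329.4 mOsm/kg

Calculated osmolality = 2·Na + glucose + BUN/2.8 + ethanol/3.7
= 2·135 + 5.4 + 18/2.8 + 176/3.7
= 270 + 5.40 + 6.43 + 47.57
= 329.4 mOsm/kg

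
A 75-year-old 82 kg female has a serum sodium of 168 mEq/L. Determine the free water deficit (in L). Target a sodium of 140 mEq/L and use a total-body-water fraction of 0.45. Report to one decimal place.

7.4 L

TBW = 0.45 · 82 = 36.9 L
Free water deficit = TBW · (Na/140 − 1)
= 36.9 · (168/140 − 1)
= 36.9 · 0.2
= 7.38 L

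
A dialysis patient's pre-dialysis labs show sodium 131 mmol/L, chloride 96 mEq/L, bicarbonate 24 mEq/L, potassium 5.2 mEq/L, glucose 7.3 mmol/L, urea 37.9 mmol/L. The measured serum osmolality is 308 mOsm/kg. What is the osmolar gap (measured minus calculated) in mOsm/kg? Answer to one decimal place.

Calculated osmolality = 2·Na + glucose + urea
= 2·131 + 7.3 + 37.9
= 262 + 7.30 + 37.90
= 307.2 mOsm/kg ≈ 307.2 mOsm/kg
Osmolar gap = measured − calculated = 308 − 307.2 = 0.8 mOsm/kg

0.8 mOsm/kg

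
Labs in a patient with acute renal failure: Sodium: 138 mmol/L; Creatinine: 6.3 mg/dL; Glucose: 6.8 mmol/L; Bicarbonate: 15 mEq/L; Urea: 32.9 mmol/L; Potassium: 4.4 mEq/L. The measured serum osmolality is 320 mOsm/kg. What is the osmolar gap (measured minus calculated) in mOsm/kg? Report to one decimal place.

Calculated osmolality = 2·Na + glucose + urea
= 2·138 + 6.8 + 32.9
= 276 + 6.80 + 32.90
= 315.7 mOsm/kg ≈ 315.7 mOsm/kg
Osmolar gap = measured − calculated = 320 − 315.7 = 4.3 mOsm/kg

4.3 mOsm/kg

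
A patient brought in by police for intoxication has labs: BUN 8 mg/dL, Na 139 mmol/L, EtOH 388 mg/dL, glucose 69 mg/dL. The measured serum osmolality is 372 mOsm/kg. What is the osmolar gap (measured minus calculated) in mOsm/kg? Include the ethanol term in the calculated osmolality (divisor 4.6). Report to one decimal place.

3.0 mOsm/kg

Calculated osmolality = 2·Na + glucose/18 + BUN/2.8 + ethanol/4.6
= 2·139 + 69/18 + 8/2.8 + 388/4.6
= 278 + 3.83 + 2.86 + 84.35
= 369.04 mOsm/kg ≈ 369.0 mOsm/kg
Osmolar gap = measured − calculated = 372 − 369.0 = 3.0 mOsm/kg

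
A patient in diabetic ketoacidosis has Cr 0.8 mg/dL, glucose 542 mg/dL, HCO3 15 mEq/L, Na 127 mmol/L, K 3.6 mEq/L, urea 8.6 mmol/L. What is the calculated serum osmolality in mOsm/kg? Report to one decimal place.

Calculated osmolality = 2·Na + glucose/18 + urea
= 2·127 + 542/18 + 8.6
= 254 + 30.11 + 8.60
= 292.71 mOsm/kg

292.7 mOsm/kg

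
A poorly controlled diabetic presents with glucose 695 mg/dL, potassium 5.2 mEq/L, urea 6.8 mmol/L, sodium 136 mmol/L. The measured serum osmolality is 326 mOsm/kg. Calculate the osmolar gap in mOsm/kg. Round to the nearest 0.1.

8.6 mOsm/kg

Calculated osmolality = 2·Na + glucose/18 + urea
= 2·136 + 695/18 + 6.8
= 272 + 38.61 + 6.80
= 317.41 mOsm/kg ≈ 317.4 mOsm/kg
Osmolar gap = measured − calculated = 326 − 317.4 = 8.6 mOsm/kg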